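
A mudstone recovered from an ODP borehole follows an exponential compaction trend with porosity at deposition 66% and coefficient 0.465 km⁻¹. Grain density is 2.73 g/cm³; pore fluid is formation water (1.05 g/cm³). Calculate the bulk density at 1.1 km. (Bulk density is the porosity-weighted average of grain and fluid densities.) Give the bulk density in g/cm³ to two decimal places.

2.07 g/cm³

Porosity at depth: φ = 0.66·exp(−0.465×1.1) = 0.66×0.5996 = 0.3957
Bulk density: ρ_b = (1−φ)ρ_g + φ·ρ_f = 0.6043×2.73 + 0.3957×1.05
       = 1.650 + 0.416 = 2.065 g/cm³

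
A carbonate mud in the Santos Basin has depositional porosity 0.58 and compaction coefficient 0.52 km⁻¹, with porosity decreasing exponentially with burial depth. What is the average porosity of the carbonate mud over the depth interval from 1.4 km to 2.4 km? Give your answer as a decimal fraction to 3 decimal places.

0.218

⟨φ⟩ = (1/(z₂−z₁)) ∫ φ₀ e^(−βz) dz = φ₀·(e^(−β·z₁) − e^(−β·z₂)) / (β·(z₂−z₁))
e^(−0.52×1.4) = 0.4829; e^(−0.52×2.4) = 0.2871
⟨φ⟩ = 0.58 × (0.4829 − 0.2871) / (0.52 × 1) = 0.58 × 0.3765 = 0.2184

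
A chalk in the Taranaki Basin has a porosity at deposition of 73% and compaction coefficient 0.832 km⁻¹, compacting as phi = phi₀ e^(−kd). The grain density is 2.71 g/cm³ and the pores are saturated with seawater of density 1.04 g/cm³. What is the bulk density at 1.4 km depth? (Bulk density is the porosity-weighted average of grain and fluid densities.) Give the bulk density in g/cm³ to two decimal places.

Porosity at depth: phi = 0.73·exp(−0.832×1.4) = 0.73×0.3120 = 0.2277
Bulk density: ρ_b = (1−phi)ρ_g + phi·ρ_f = 0.7723×2.71 + 0.2277×1.04
       = 2.093 + 0.237 = 2.330 g/cm³

2.33 g/cm³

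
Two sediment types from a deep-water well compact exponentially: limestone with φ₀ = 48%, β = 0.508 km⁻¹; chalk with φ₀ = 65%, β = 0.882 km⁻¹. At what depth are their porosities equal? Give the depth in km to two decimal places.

Set φ₀ₐ e^(−βₐZ) = φ₀ᵦ e^(−βᵦZ) ⇒ ln(φ₀ₐ/φ₀ᵦ) = (βₐ − βᵦ)·Z
Z = ln(0.48/0.65) / (0.508 − 0.882) = -0.3032 / -0.374 = 0.811 km

0.81 km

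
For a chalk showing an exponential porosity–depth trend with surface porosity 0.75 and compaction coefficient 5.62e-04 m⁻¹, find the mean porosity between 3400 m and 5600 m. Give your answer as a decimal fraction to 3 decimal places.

0.064

Working in km (1 km = 1000 m; c in km⁻¹ = c in m⁻¹ × 1000):
⟨phi⟩ = (1/(z₂−z₁)) ∫ phi₀ e^(−cz) dz = phi₀·(e^(−c·z₁) − e^(−c·z₂)) / (c·(z₂−z₁))
e^(−0.562×3.4) = 0.1480; e^(−0.562×5.6) = 0.0430
⟨phi⟩ = 0.75 × (0.1480 − 0.0430) / (0.562 × 2.2) = 0.75 × 0.0849 = 0.0637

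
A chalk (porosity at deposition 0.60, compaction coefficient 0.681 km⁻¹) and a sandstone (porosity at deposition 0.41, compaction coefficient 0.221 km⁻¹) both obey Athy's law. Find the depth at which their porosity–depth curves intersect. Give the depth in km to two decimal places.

0.83 km

Set phi₀ₐ e^(−βₐZ) = phi₀ᵦ e^(−βᵦZ) ⇒ ln(phi₀ₐ/phi₀ᵦ) = (βₐ − βᵦ)·Z
Z = ln(0.6/0.41) / (0.681 − 0.221) = 0.3808 / 0.46 = 0.828 km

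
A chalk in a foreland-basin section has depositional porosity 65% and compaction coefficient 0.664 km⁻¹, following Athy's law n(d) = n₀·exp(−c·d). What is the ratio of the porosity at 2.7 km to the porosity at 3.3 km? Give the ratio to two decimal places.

n(d₁)/n(d₂) = e^(−c·d₁)/e^(−c·d₂) = e^{c(d₂−d₁)}
= exp(0.664 × 0.6) = exp(0.3984) = 1.4894

1.49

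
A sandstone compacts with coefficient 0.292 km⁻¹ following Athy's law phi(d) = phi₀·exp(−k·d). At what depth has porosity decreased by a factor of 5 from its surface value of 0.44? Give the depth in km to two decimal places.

5.51 km

phi/phi₀ = 1/5 ⇒ exp(−k·d) = 1/5 ⇒ d = ln(5) / k
d = 1.6094 / 0.292 = 5.512 km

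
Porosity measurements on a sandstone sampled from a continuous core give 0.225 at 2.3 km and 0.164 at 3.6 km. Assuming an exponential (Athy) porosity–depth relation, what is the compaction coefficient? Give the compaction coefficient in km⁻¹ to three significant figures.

Athy: φ(Z) = φ₀ e^(−cZ) ⇒ φ₁/φ₂ = e^{c(Z₂−Z₁)} ⇒ c = ln(φ₁/φ₂)/(Z₂−Z₁)
c = ln(0.225/0.164) / (3.6 − 2.3) = ln(1.372) / 1.3 = 0.3162 / 1.3 = 0.2433 km⁻¹

0.243 km⁻¹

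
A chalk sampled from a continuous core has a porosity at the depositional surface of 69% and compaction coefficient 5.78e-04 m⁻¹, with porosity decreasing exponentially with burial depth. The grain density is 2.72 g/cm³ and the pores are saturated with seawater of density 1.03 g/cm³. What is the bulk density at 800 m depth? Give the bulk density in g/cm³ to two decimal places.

1.99 g/cm³

Working in km (1 km = 1000 m; k in km⁻¹ = k in m⁻¹ × 1000):
Porosity at depth: n = 0.69·exp(−0.578×0.8) = 0.69×0.6298 = 0.4345
Bulk density: ρ_b = (1−n)ρ_g + n·ρ_f = 0.5655×2.72 + 0.4345×1.03
       = 1.538 + 0.448 = 1.986 g/cm³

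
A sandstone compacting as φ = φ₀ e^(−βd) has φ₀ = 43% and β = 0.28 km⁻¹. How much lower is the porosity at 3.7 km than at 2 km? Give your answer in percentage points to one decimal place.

φ(2) = 0.43·e^(−0.28×2) = 0.2456
φ(3.7) = 0.43·e^(−0.28×3.7) = 0.1526
Δφ = 0.2456 − 0.1526 = 0.0930

9.3 percentage points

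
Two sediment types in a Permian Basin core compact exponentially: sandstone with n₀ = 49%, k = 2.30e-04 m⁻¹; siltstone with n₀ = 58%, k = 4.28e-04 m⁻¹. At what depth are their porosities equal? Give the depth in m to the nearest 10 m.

850 m

Working in km (1 km = 1000 m; k in km⁻¹ = k in m⁻¹ × 1000):
Set n₀ₐ e^(−kₐZ) = n₀ᵦ e^(−kᵦZ) ⇒ ln(n₀ₐ/n₀ᵦ) = (kₐ − kᵦ)·Z
Z = ln(0.49/0.58) / (0.23 − 0.428) = -0.1686 / -0.198 = 0.852 km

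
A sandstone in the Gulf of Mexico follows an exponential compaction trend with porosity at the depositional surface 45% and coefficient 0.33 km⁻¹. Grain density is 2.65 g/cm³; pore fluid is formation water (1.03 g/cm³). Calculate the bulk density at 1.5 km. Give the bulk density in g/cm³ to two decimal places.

2.21 g/cm³

Porosity at depth: phi = 0.45·exp(−0.33×1.5) = 0.45×0.6096 = 0.2743
Bulk density: ρ_b = (1−phi)ρ_g + phi·ρ_f = 0.7257×2.65 + 0.2743×1.03
       = 1.923 + 0.283 = 2.206 g/cm³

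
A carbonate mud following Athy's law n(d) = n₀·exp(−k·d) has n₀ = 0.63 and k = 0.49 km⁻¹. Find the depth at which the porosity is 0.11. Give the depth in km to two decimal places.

3.56 km

Invert Athy's law: d = ln(n₀/n) / k
d = ln(0.63/0.11) / 0.49 = ln(5.727) / 0.49 = 1.7452 / 0.49 = 3.562 km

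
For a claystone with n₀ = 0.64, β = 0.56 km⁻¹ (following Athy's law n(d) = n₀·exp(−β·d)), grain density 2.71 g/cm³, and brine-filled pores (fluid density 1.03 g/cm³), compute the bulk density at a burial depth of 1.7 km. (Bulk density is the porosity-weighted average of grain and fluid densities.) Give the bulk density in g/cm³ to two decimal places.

Porosity at depth: n = 0.64·exp(−0.56×1.7) = 0.64×0.3860 = 0.2470
Bulk density: ρ_b = (1−n)ρ_g + n·ρ_f = 0.7530×2.71 + 0.2470×1.03
       = 2.041 + 0.254 = 2.295 g/cm³

2.30 g/cm³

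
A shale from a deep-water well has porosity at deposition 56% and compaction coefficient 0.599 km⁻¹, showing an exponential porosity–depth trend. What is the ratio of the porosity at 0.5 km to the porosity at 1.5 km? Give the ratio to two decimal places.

phi(z₁)/phi(z₂) = e^(−c·z₁)/e^(−c·z₂) = e^{c(z₂−z₁)}
= exp(0.599 × 1) = exp(0.599) = 1.8203

1.82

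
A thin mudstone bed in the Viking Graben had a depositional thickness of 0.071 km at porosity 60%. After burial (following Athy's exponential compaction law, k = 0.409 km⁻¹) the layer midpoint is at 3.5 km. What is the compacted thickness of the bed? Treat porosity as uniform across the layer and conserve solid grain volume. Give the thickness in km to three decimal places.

0.033 km

Porosity at 3.5 km: n = 0.6·exp(−0.409×3.5) = 0.1434
Solid-volume conservation: h(1−n) = h₀(1−n₀) ⇒ h = h₀·(1−n₀)/(1−n)
h = 0.071 × (1 − 0.6)/(1 − 0.1434) = 0.071 × 0.4669 = 0.0332 km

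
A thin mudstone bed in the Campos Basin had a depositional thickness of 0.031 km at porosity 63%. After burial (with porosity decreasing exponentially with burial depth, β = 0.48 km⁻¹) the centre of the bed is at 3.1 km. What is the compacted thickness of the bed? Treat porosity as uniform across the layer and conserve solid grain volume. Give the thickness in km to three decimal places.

0.013 km

Porosity at 3.1 km: φ = 0.63·exp(−0.48×3.1) = 0.1423
Solid-volume conservation: h(1−φ) = h₀(1−φ₀) ⇒ h = h₀·(1−φ₀)/(1−φ)
h = 0.031 × (1 − 0.63)/(1 − 0.1423) = 0.031 × 0.4314 = 0.0134 km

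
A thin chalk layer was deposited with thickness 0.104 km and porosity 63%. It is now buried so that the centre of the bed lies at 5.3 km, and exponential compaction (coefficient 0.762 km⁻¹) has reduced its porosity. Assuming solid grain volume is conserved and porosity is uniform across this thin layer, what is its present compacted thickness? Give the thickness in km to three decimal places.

0.039 km

Porosity at 5.3 km: φ = 0.63·exp(−0.762×5.3) = 0.0111
Solid-volume conservation: h(1−φ) = h₀(1−φ₀) ⇒ h = h₀·(1−φ₀)/(1−φ)
h = 0.104 × (1 − 0.63)/(1 − 0.0111) = 0.104 × 0.3742 = 0.0389 km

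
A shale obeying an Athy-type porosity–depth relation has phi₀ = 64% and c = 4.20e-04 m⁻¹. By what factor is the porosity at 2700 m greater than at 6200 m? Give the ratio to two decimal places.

Working in km (1 km = 1000 m; c in km⁻¹ = c in m⁻¹ × 1000):
phi(Z₁)/phi(Z₂) = e^(−c·Z₁)/e^(−c·Z₂) = e^{c(Z₂−Z₁)}
= exp(0.42 × 3.5) = exp(1.47) = 4.3492

4.35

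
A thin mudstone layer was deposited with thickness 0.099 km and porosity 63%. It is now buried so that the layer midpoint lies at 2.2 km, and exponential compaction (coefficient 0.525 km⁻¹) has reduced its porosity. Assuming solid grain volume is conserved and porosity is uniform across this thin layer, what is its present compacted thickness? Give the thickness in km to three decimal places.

0.046 km

Porosity at 2.2 km: n = 0.63·exp(−0.525×2.2) = 0.1985
Solid-volume conservation: h(1−n) = h₀(1−n₀) ⇒ h = h₀·(1−n₀)/(1−n)
h = 0.099 × (1 − 0.63)/(1 − 0.1985) = 0.099 × 0.4616 = 0.0457 km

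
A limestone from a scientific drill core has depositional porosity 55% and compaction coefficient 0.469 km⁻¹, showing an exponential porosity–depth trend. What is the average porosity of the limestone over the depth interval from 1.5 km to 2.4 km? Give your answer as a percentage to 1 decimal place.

⟨φ⟩ = (1/(Z₂−Z₁)) ∫ φ₀ e^(−cZ) dZ = φ₀·(e^(−c·Z₁) − e^(−c·Z₂)) / (c·(Z₂−Z₁))
e^(−0.469×1.5) = 0.4949; e^(−0.469×2.4) = 0.3245
⟨φ⟩ = 0.55 × (0.4949 − 0.3245) / (0.469 × 0.9) = 0.55 × 0.4037 = 0.2220

22.2%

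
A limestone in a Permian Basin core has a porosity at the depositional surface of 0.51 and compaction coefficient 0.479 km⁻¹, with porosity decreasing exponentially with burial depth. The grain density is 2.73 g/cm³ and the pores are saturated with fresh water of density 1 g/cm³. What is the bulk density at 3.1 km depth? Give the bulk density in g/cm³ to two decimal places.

2.53 g/cm³

Porosity at depth: n = 0.51·exp(−0.479×3.1) = 0.51×0.2265 = 0.1155
Bulk density: ρ_b = (1−n)ρ_g + n·ρ_f = 0.8845×2.73 + 0.1155×1
       = 2.415 + 0.116 = 2.530 g/cm³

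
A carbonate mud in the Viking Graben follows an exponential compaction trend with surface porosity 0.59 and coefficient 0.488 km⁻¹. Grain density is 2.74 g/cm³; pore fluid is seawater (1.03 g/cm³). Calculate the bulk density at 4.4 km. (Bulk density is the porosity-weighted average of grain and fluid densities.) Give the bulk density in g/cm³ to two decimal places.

Porosity at depth: phi = 0.59·exp(−0.488×4.4) = 0.59×0.1168 = 0.0689
Bulk density: ρ_b = (1−phi)ρ_g + phi·ρ_f = 0.9311×2.74 + 0.0689×1.03
       = 2.551 + 0.071 = 2.622 g/cm³

2.62 g/cm³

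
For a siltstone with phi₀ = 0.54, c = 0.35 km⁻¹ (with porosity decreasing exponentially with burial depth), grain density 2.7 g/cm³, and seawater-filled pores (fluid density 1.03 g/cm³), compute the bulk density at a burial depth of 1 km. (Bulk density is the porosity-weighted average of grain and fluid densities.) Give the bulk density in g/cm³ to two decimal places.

Porosity at depth: phi = 0.54·exp(−0.35×1) = 0.54×0.7047 = 0.3805
Bulk density: ρ_b = (1−phi)ρ_g + phi·ρ_f = 0.6195×2.7 + 0.3805×1.03
       = 1.673 + 0.392 = 2.065 g/cm³

2.06 g/cm³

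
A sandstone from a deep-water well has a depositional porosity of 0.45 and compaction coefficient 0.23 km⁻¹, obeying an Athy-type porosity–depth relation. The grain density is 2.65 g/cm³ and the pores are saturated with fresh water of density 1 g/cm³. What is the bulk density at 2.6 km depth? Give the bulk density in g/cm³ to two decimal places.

2.24 g/cm³

Porosity at depth: φ = 0.45·exp(−0.23×2.6) = 0.45×0.5499 = 0.2475
Bulk density: ρ_b = (1−φ)ρ_g + φ·ρ_f = 0.7525×2.65 + 0.2475×1
       = 1.994 + 0.247 = 2.242 g/cm³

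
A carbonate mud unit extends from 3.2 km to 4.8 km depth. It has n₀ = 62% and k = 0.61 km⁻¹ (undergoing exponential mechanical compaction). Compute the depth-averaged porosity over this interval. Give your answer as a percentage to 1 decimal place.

5.6%

⟨n⟩ = (1/(Z₂−Z₁)) ∫ n₀ e^(−kZ) dZ = n₀·(e^(−k·Z₁) − e^(−k·Z₂)) / (k·(Z₂−Z₁))
e^(−0.61×3.2) = 0.1420; e^(−0.61×4.8) = 0.0535
⟨n⟩ = 0.62 × (0.1420 − 0.0535) / (0.61 × 1.6) = 0.62 × 0.0907 = 0.0562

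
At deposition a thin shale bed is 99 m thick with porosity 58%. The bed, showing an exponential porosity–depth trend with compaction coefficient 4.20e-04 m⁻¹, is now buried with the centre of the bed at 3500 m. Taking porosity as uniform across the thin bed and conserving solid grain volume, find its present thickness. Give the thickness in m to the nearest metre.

48 m

Working in km (1 km = 1000 m; c in km⁻¹ = c in m⁻¹ × 1000):
Porosity at 3.5 km: phi = 0.58·exp(−0.42×3.5) = 0.1334
Solid-volume conservation: h(1−phi) = h₀(1−phi₀) ⇒ h = h₀·(1−phi₀)/(1−phi)
h = 0.099 × (1 − 0.58)/(1 − 0.1334) = 0.099 × 0.4846 = 0.0480 km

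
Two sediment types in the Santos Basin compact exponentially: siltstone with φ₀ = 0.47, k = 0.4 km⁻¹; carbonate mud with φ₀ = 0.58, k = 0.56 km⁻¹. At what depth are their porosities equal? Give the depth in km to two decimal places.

1.31 km

Set φ₀ₐ e^(−kₐz) = φ₀ᵦ e^(−kᵦz) ⇒ ln(φ₀ₐ/φ₀ᵦ) = (kₐ − kᵦ)·z
z = ln(0.47/0.58) / (0.4 − 0.56) = -0.2103 / -0.16 = 1.314 km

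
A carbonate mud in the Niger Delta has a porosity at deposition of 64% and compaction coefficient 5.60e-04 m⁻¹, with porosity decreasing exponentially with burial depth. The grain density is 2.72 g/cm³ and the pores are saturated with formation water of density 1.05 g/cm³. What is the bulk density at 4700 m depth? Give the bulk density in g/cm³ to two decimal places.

Working in km (1 km = 1000 m; c in km⁻¹ = c in m⁻¹ × 1000):
Porosity at depth: phi = 0.64·exp(−0.56×4.7) = 0.64×0.0719 = 0.0460
Bulk density: ρ_b = (1−phi)ρ_g + phi·ρ_f = 0.9540×2.72 + 0.0460×1.05
       = 2.595 + 0.048 = 2.643 g/cm³

2.64 g/cm³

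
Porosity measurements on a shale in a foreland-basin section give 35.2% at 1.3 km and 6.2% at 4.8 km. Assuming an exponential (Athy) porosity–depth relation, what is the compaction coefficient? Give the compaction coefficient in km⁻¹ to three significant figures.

Athy: phi(d) = phi₀ e^(−cd) ⇒ phi₁/phi₂ = e^{c(d₂−d₁)} ⇒ c = ln(phi₁/phi₂)/(d₂−d₁)
c = ln(0.352/0.062) / (4.8 − 1.3) = ln(5.677) / 3.5 = 1.7365 / 3.5 = 0.4961 km⁻¹

0.496 km⁻¹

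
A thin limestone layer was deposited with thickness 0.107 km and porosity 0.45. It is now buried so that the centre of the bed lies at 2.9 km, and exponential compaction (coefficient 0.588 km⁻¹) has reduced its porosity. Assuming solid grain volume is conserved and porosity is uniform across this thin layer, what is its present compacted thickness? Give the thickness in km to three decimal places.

Porosity at 2.9 km: phi = 0.45·exp(−0.588×2.9) = 0.0818
Solid-volume conservation: h(1−phi) = h₀(1−phi₀) ⇒ h = h₀·(1−phi₀)/(1−phi)
h = 0.107 × (1 − 0.45)/(1 − 0.0818) = 0.107 × 0.5990 = 0.0641 km

0.064 km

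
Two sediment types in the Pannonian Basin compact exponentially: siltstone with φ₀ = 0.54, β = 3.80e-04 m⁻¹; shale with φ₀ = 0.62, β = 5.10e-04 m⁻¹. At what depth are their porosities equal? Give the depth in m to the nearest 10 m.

Working in km (1 km = 1000 m; β in km⁻¹ = β in m⁻¹ × 1000):
Set φ₀ₐ e^(−βₐd) = φ₀ᵦ e^(−βᵦd) ⇒ ln(φ₀ₐ/φ₀ᵦ) = (βₐ − βᵦ)·d
d = ln(0.54/0.62) / (0.38 − 0.51) = -0.1382 / -0.13 = 1.063 km

1060 m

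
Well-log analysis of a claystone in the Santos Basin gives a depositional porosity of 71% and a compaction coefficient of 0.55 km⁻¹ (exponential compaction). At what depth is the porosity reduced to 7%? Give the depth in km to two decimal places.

4.21 km

Invert Athy's law: d = ln(n₀/n) / c
d = ln(0.71/0.07) / 0.55 = ln(10.14) / 0.55 = 2.3168 / 0.55 = 4.212 km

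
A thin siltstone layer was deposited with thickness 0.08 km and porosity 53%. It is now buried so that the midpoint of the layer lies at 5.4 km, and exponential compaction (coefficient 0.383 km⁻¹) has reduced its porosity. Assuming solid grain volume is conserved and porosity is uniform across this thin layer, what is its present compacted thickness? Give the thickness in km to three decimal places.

0.040 km

Porosity at 5.4 km: φ = 0.53·exp(−0.383×5.4) = 0.0670
Solid-volume conservation: h(1−φ) = h₀(1−φ₀) ⇒ h = h₀·(1−φ₀)/(1−φ)
h = 0.08 × (1 − 0.53)/(1 − 0.0670) = 0.08 × 0.5038 = 0.0403 km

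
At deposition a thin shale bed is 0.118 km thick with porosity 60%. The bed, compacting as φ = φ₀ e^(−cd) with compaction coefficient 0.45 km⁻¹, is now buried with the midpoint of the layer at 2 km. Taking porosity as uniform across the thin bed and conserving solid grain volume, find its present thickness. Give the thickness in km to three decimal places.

Porosity at 2 km: φ = 0.6·exp(−0.45×2) = 0.2439
Solid-volume conservation: h(1−φ) = h₀(1−φ₀) ⇒ h = h₀·(1−φ₀)/(1−φ)
h = 0.118 × (1 − 0.6)/(1 − 0.2439) = 0.118 × 0.5291 = 0.0624 km

0.062 km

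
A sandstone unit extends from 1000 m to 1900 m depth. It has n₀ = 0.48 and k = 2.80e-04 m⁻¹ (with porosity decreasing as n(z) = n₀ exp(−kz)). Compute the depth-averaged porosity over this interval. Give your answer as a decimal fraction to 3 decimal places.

0.321

Working in km (1 km = 1000 m; k in km⁻¹ = k in m⁻¹ × 1000):
⟨n⟩ = (1/(z₂−z₁)) ∫ n₀ e^(−kz) dz = n₀·(e^(−k·z₁) − e^(−k·z₂)) / (k·(z₂−z₁))
e^(−0.28×1) = 0.7558; e^(−0.28×1.9) = 0.5874
⟨n⟩ = 0.48 × (0.7558 − 0.5874) / (0.28 × 0.9) = 0.48 × 0.6681 = 0.3207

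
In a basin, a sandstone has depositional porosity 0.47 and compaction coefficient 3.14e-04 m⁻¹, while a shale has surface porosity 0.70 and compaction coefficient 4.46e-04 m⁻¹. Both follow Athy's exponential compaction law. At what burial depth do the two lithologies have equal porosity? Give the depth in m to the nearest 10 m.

3020 m

Working in km (1 km = 1000 m; k in km⁻¹ = k in m⁻¹ × 1000):
Set phi₀ₐ e^(−kₐz) = phi₀ᵦ e^(−kᵦz) ⇒ ln(phi₀ₐ/phi₀ᵦ) = (kₐ − kᵦ)·z
z = ln(0.47/0.7) / (0.314 − 0.446) = -0.3983 / -0.132 = 3.018 km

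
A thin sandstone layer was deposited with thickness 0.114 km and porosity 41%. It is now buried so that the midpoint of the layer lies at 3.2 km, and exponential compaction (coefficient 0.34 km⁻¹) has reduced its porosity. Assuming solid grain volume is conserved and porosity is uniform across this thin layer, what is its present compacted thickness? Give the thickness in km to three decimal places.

0.078 km

Porosity at 3.2 km: phi = 0.41·exp(−0.34×3.2) = 0.1381
Solid-volume conservation: h(1−phi) = h₀(1−phi₀) ⇒ h = h₀·(1−phi₀)/(1−phi)
h = 0.114 × (1 − 0.41)/(1 − 0.1381) = 0.114 × 0.6846 = 0.0780 km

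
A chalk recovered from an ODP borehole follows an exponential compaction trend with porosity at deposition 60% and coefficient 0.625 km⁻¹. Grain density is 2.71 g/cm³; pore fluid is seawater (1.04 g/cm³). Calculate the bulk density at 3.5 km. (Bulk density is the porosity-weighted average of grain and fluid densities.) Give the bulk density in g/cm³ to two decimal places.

2.60 g/cm³

Porosity at depth: φ = 0.6·exp(−0.625×3.5) = 0.6×0.1122 = 0.0673
Bulk density: ρ_b = (1−φ)ρ_g + φ·ρ_f = 0.9327×2.71 + 0.0673×1.04
       = 2.528 + 0.070 = 2.598 g/cm³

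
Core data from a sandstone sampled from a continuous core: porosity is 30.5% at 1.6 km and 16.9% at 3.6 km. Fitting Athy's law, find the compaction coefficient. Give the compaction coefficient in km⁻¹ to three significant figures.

0.295 km⁻¹

Athy: φ(d) = φ₀ e^(−kd) ⇒ φ₁/φ₂ = e^{k(d₂−d₁)} ⇒ k = ln(φ₁/φ₂)/(d₂−d₁)
k = ln(0.305/0.169) / (3.6 − 1.6) = ln(1.805) / 2 = 0.5904 / 2 = 0.2952 km⁻¹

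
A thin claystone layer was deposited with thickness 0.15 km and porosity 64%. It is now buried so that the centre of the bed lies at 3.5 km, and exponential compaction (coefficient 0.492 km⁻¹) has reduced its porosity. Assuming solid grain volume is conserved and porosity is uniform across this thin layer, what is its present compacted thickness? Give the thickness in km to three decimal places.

Porosity at 3.5 km: n = 0.64·exp(−0.492×3.5) = 0.1144
Solid-volume conservation: h(1−n) = h₀(1−n₀) ⇒ h = h₀·(1−n₀)/(1−n)
h = 0.15 × (1 − 0.64)/(1 − 0.1144) = 0.15 × 0.4065 = 0.0610 km

0.061 km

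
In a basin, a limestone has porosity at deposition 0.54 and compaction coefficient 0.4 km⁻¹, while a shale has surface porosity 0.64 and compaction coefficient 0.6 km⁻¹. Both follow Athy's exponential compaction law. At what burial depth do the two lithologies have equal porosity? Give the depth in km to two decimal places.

0.85 km

Set φ₀ₐ e^(−βₐz) = φ₀ᵦ e^(−βᵦz) ⇒ ln(φ₀ₐ/φ₀ᵦ) = (βₐ − βᵦ)·z
z = ln(0.54/0.64) / (0.4 − 0.6) = -0.1699 / -0.2 = 0.849 km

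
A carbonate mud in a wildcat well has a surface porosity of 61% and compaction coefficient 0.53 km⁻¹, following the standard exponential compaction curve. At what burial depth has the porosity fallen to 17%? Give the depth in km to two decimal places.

Invert Athy's law: z = ln(phi₀/phi) / k
z = ln(0.61/0.17) / 0.53 = ln(3.588) / 0.53 = 1.2777 / 0.53 = 2.411 km

2.41 km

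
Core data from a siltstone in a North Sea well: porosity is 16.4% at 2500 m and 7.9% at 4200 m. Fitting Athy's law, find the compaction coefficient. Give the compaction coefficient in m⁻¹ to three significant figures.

Working in km (1 km = 1000 m; k in km⁻¹ = k in m⁻¹ × 1000):
Athy: n(Z) = n₀ e^(−kZ) ⇒ n₁/n₂ = e^{k(Z₂−Z₁)} ⇒ k = ln(n₁/n₂)/(Z₂−Z₁)
k = ln(0.164/0.079) / (4.2 − 2.5) = ln(2.076) / 1.7 = 0.7304 / 1.7 = 0.4297 km⁻¹

0.000430 m⁻¹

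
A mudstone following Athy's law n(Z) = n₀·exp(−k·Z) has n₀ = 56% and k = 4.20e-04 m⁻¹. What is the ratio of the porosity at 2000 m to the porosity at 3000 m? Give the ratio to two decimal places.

Working in km (1 km = 1000 m; k in km⁻¹ = k in m⁻¹ × 1000):
n(Z₁)/n(Z₂) = e^(−k·Z₁)/e^(−k·Z₂) = e^{k(Z₂−Z₁)}
= exp(0.42 × 1) = exp(0.42) = 1.5220

1.52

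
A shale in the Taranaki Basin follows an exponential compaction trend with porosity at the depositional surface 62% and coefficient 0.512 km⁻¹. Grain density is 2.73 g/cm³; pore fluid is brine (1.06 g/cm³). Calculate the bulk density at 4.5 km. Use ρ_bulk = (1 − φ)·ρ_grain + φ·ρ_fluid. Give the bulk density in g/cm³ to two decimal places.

Porosity at depth: phi = 0.62·exp(−0.512×4.5) = 0.62×0.0999 = 0.0619
Bulk density: ρ_b = (1−phi)ρ_g + phi·ρ_f = 0.9381×2.73 + 0.0619×1.06
       = 2.561 + 0.066 = 2.627 g/cm³

2.63 g/cm³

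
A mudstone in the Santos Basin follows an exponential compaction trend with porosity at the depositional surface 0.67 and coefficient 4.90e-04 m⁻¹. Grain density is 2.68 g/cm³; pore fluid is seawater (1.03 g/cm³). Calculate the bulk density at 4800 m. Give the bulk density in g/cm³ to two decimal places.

2.57 g/cm³

Working in km (1 km = 1000 m; k in km⁻¹ = k in m⁻¹ × 1000):
Porosity at depth: n = 0.67·exp(−0.49×4.8) = 0.67×0.0952 = 0.0638
Bulk density: ρ_b = (1−n)ρ_g + n·ρ_f = 0.9362×2.68 + 0.0638×1.03
       = 2.509 + 0.066 = 2.575 g/cm³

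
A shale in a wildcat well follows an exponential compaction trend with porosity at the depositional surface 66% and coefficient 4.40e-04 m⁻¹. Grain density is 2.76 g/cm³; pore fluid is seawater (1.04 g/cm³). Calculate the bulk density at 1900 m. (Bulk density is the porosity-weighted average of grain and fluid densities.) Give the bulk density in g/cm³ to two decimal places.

Working in km (1 km = 1000 m; k in km⁻¹ = k in m⁻¹ × 1000):
Porosity at depth: φ = 0.66·exp(−0.44×1.9) = 0.66×0.4334 = 0.2861
Bulk density: ρ_b = (1−φ)ρ_g + φ·ρ_f = 0.7139×2.76 + 0.2861×1.04
       = 1.970 + 0.298 = 2.268 g/cm³

2.27 g/cm³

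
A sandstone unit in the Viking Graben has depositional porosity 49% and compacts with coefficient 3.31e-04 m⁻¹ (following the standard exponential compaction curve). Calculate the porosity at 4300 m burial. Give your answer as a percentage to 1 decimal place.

11.8%

Working in km (1 km = 1000 m; c in km⁻¹ = c in m⁻¹ × 1000):
φ = φ₀·exp(−c·d) = 0.49 × exp(−0.331 × 4.3) = 0.49 × exp(−1.423)
  = 0.49 × 0.2409 = 0.1180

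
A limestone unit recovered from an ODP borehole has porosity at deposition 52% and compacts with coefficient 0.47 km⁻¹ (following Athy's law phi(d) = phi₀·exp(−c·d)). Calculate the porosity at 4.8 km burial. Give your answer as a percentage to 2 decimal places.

5.45%

phi = phi₀·exp(−c·d) = 0.52 × exp(−0.47 × 4.8) = 0.52 × exp(−2.256)
  = 0.52 × 0.1048 = 0.0545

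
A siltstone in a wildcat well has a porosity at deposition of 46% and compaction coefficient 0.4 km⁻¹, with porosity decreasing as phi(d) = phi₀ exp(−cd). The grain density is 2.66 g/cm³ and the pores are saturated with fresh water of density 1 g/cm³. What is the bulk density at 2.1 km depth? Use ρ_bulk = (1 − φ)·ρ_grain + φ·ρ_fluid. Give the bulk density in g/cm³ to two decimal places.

Porosity at depth: phi = 0.46·exp(−0.4×2.1) = 0.46×0.4317 = 0.1986
Bulk density: ρ_b = (1−phi)ρ_g + phi·ρ_f = 0.8014×2.66 + 0.1986×1
       = 2.132 + 0.199 = 2.330 g/cm³

2.33 g/cm³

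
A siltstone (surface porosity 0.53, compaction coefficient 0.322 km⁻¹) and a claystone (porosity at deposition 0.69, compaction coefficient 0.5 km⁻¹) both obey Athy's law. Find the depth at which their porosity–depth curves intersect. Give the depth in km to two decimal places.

Set φ₀ₐ e^(−kₐz) = φ₀ᵦ e^(−kᵦz) ⇒ ln(φ₀ₐ/φ₀ᵦ) = (kₐ − kᵦ)·z
z = ln(0.53/0.69) / (0.322 − 0.5) = -0.2638 / -0.178 = 1.482 km

1.48 km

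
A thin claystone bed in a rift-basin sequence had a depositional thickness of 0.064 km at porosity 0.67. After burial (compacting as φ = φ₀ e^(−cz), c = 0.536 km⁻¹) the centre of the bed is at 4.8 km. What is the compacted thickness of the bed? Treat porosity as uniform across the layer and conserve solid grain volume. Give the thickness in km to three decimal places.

Porosity at 4.8 km: φ = 0.67·exp(−0.536×4.8) = 0.0511
Solid-volume conservation: h(1−φ) = h₀(1−φ₀) ⇒ h = h₀·(1−φ₀)/(1−φ)
h = 0.064 × (1 − 0.67)/(1 − 0.0511) = 0.064 × 0.3478 = 0.0223 km

0.022 km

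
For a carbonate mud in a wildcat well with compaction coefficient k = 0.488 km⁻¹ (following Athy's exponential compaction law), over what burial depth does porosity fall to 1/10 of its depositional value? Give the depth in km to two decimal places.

n/n₀ = 1/10 ⇒ exp(−k·Z) = 1/10 ⇒ Z = ln(10) / k
Z = 2.3026 / 0.488 = 4.718 km

4.72 km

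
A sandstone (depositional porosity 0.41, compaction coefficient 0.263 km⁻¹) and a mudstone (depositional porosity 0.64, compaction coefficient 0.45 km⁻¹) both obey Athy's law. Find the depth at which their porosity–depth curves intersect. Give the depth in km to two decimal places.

2.38 km

Set φ₀ₐ e^(−βₐZ) = φ₀ᵦ e^(−βᵦZ) ⇒ ln(φ₀ₐ/φ₀ᵦ) = (βₐ − βᵦ)·Z
Z = ln(0.41/0.64) / (0.263 − 0.45) = -0.4453 / -0.187 = 2.381 km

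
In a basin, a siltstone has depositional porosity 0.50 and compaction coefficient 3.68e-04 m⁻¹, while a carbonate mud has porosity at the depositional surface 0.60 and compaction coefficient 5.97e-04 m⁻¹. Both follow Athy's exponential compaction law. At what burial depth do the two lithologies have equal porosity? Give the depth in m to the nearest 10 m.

Working in km (1 km = 1000 m; k in km⁻¹ = k in m⁻¹ × 1000):
Set phi₀ₐ e^(−kₐz) = phi₀ᵦ e^(−kᵦz) ⇒ ln(phi₀ₐ/phi₀ᵦ) = (kₐ − kᵦ)·z
z = ln(0.5/0.6) / (0.368 − 0.597) = -0.1823 / -0.229 = 0.796 km

800 m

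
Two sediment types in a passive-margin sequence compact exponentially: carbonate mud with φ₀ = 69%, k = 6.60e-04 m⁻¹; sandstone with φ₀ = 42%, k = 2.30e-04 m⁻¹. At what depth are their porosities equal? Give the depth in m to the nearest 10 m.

Working in km (1 km = 1000 m; k in km⁻¹ = k in m⁻¹ × 1000):
Set φ₀ₐ e^(−kₐZ) = φ₀ᵦ e^(−kᵦZ) ⇒ ln(φ₀ₐ/φ₀ᵦ) = (kₐ − kᵦ)·Z
Z = ln(0.69/0.42) / (0.66 − 0.23) = 0.4964 / 0.43 = 1.155 km

1150 m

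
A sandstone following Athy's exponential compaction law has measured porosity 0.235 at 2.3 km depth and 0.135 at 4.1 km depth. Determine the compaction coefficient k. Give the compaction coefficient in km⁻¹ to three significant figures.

0.308 km⁻¹

Athy: phi(z) = phi₀ e^(−kz) ⇒ phi₁/phi₂ = e^{k(z₂−z₁)} ⇒ k = ln(phi₁/phi₂)/(z₂−z₁)
k = ln(0.235/0.135) / (4.1 − 2.3) = ln(1.741) / 1.8 = 0.5543 / 1.8 = 0.308 km⁻¹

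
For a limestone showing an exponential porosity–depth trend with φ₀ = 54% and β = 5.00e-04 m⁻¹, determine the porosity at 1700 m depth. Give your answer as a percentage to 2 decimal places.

Working in km (1 km = 1000 m; β in km⁻¹ = β in m⁻¹ × 1000):
φ = φ₀·exp(−β·Z) = 0.54 × exp(−0.5 × 1.7) = 0.54 × exp(−0.85)
  = 0.54 × 0.4274 = 0.2308

23.08%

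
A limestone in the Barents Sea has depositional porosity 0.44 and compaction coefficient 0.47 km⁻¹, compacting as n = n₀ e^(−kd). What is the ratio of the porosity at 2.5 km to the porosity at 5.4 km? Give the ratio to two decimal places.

3.91

n(d₁)/n(d₂) = e^(−k·d₁)/e^(−k·d₂) = e^{k(d₂−d₁)}
= exp(0.47 × 2.9) = exp(1.363) = 3.9079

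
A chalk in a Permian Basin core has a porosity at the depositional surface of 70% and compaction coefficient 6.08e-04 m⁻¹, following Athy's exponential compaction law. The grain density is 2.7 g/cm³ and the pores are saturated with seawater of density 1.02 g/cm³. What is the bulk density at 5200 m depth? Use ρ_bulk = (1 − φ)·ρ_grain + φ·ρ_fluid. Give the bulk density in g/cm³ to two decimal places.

2.65 g/cm³

Working in km (1 km = 1000 m; β in km⁻¹ = β in m⁻¹ × 1000):
Porosity at depth: phi = 0.7·exp(−0.608×5.2) = 0.7×0.0424 = 0.0297
Bulk density: ρ_b = (1−phi)ρ_g + phi·ρ_f = 0.9703×2.7 + 0.0297×1.02
       = 2.620 + 0.030 = 2.650 g/cm³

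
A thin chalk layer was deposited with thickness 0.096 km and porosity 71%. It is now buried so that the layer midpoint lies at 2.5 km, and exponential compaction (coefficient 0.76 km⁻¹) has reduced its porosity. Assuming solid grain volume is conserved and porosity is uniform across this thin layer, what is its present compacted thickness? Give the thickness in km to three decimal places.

0.031 km

Porosity at 2.5 km: phi = 0.71·exp(−0.76×2.5) = 0.1062
Solid-volume conservation: h(1−phi) = h₀(1−phi₀) ⇒ h = h₀·(1−phi₀)/(1−phi)
h = 0.096 × (1 − 0.71)/(1 − 0.1062) = 0.096 × 0.3245 = 0.0311 km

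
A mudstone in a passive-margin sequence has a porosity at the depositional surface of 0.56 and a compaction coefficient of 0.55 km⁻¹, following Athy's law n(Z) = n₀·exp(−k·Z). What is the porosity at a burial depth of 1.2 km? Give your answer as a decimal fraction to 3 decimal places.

0.289

n = n₀·exp(−k·Z) = 0.56 × exp(−0.55 × 1.2) = 0.56 × exp(−0.66)
  = 0.56 × 0.5169 = 0.2894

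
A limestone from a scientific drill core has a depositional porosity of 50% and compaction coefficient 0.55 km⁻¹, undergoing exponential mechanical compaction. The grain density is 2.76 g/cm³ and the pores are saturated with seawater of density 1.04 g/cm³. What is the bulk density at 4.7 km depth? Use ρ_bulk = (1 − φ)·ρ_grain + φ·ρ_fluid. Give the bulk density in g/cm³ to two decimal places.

2.70 g/cm³

Porosity at depth: φ = 0.5·exp(−0.55×4.7) = 0.5×0.0754 = 0.0377
Bulk density: ρ_b = (1−φ)ρ_g + φ·ρ_f = 0.9623×2.76 + 0.0377×1.04
       = 2.656 + 0.039 = 2.695 g/cm³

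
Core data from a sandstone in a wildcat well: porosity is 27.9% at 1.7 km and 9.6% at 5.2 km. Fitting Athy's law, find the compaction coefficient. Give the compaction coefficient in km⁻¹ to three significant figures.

Athy: φ(Z) = φ₀ e^(−βZ) ⇒ φ₁/φ₂ = e^{β(Z₂−Z₁)} ⇒ β = ln(φ₁/φ₂)/(Z₂−Z₁)
β = ln(0.279/0.096) / (5.2 − 1.7) = ln(2.906) / 3.5 = 1.0669 / 3.5 = 0.3048 km⁻¹

0.305 km⁻¹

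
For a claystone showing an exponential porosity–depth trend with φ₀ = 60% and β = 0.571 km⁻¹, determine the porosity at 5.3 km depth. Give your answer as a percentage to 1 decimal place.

2.9%

φ = φ₀·exp(−β·z) = 0.6 × exp(−0.571 × 5.3) = 0.6 × exp(−3.026)
  = 0.6 × 0.0485 = 0.0291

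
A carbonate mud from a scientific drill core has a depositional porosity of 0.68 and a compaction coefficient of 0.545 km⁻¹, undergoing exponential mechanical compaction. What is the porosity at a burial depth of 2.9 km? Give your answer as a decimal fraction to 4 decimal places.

0.1400

φ = φ₀·exp(−k·z) = 0.68 × exp(−0.545 × 2.9) = 0.68 × exp(−1.581)
  = 0.68 × 0.2059 = 0.1400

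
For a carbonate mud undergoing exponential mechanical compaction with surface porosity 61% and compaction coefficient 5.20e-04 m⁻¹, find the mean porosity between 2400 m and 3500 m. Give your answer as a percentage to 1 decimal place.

Working in km (1 km = 1000 m; c in km⁻¹ = c in m⁻¹ × 1000):
⟨n⟩ = (1/(z₂−z₁)) ∫ n₀ e^(−cz) dz = n₀·(e^(−c·z₁) − e^(−c·z₂)) / (c·(z₂−z₁))
e^(−0.52×2.4) = 0.2871; e^(−0.52×3.5) = 0.1620
⟨n⟩ = 0.61 × (0.2871 − 0.1620) / (0.52 × 1.1) = 0.61 × 0.2186 = 0.1334

13.3%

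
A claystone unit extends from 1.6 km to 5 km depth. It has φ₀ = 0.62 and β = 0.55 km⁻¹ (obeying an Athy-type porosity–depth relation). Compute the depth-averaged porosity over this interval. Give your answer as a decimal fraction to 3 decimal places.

⟨φ⟩ = (1/(Z₂−Z₁)) ∫ φ₀ e^(−βZ) dZ = φ₀·(e^(−β·Z₁) − e^(−β·Z₂)) / (β·(Z₂−Z₁))
e^(−0.55×1.6) = 0.4148; e^(−0.55×5) = 0.0639
⟨φ⟩ = 0.62 × (0.4148 − 0.0639) / (0.55 × 3.4) = 0.62 × 0.1876 = 0.1163

0.116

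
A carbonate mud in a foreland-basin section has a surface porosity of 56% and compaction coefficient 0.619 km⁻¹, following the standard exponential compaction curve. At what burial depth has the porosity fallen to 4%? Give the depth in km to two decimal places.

Invert Athy's law: d = ln(φ₀/φ) / β
d = ln(0.56/0.04) / 0.619 = ln(14) / 0.619 = 2.6391 / 0.619 = 4.263 km

4.26 km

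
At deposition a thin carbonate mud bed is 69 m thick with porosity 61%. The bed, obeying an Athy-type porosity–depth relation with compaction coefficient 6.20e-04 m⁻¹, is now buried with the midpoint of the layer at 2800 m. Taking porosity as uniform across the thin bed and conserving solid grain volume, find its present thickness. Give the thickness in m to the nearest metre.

30 m

Working in km (1 km = 1000 m; c in km⁻¹ = c in m⁻¹ × 1000):
Porosity at 2.8 km: φ = 0.61·exp(−0.62×2.8) = 0.1075
Solid-volume conservation: h(1−φ) = h₀(1−φ₀) ⇒ h = h₀·(1−φ₀)/(1−φ)
h = 0.069 × (1 − 0.61)/(1 − 0.1075) = 0.069 × 0.4370 = 0.0302 km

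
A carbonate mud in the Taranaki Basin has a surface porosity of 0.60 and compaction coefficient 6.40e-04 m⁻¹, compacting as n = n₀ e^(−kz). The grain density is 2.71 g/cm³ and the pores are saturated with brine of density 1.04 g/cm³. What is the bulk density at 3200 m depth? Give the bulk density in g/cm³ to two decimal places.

2.58 g/cm³

Working in km (1 km = 1000 m; k in km⁻¹ = k in m⁻¹ × 1000):
Porosity at depth: n = 0.6·exp(−0.64×3.2) = 0.6×0.1290 = 0.0774
Bulk density: ρ_b = (1−n)ρ_g + n·ρ_f = 0.9226×2.71 + 0.0774×1.04
       = 2.500 + 0.080 = 2.581 g/cm³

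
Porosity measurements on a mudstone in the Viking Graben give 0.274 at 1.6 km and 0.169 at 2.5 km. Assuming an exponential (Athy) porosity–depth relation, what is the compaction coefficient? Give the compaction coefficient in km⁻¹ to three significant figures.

Athy: φ(d) = φ₀ e^(−kd) ⇒ φ₁/φ₂ = e^{k(d₂−d₁)} ⇒ k = ln(φ₁/φ₂)/(d₂−d₁)
k = ln(0.274/0.169) / (2.5 − 1.6) = ln(1.621) / 0.9 = 0.4832 / 0.9 = 0.5369 km⁻¹

0.537 km⁻¹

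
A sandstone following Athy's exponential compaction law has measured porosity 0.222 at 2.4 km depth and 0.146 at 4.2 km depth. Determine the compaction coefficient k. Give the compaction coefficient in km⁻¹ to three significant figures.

Athy: n(d) = n₀ e^(−kd) ⇒ n₁/n₂ = e^{k(d₂−d₁)} ⇒ k = ln(n₁/n₂)/(d₂−d₁)
k = ln(0.222/0.146) / (4.2 − 2.4) = ln(1.521) / 1.8 = 0.4191 / 1.8 = 0.2328 km⁻¹

0.233 km⁻¹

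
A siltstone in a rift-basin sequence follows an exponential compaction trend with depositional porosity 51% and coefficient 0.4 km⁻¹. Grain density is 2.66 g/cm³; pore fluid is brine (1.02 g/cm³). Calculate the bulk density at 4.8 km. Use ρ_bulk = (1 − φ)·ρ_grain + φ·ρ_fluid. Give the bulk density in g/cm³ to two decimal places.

2.54 g/cm³

Porosity at depth: n = 0.51·exp(−0.4×4.8) = 0.51×0.1466 = 0.0748
Bulk density: ρ_b = (1−n)ρ_g + n·ρ_f = 0.9252×2.66 + 0.0748×1.02
       = 2.461 + 0.076 = 2.537 g/cm³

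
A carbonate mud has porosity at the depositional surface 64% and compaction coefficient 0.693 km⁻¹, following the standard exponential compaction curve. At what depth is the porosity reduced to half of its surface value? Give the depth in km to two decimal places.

1.00 km

phi/phi₀ = 1/2 ⇒ exp(−c·z) = 1/2 ⇒ z = ln(2) / c
z = 0.6931 / 0.693 = 1.000 km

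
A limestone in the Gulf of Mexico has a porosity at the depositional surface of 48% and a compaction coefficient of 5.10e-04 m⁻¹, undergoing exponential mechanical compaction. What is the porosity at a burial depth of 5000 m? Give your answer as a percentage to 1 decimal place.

Working in km (1 km = 1000 m; k in km⁻¹ = k in m⁻¹ × 1000):
φ = φ₀·exp(−k·d) = 0.48 × exp(−0.51 × 5) = 0.48 × exp(−2.55)
  = 0.48 × 0.0781 = 0.0375

3.7%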